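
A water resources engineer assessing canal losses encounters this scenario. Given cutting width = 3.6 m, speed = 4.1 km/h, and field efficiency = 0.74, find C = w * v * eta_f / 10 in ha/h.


C = w * v * eta_f / 10
  = 3.6 * 4.1 * 0.74 / 10
  = 10.92 / 10
  = 1.09 ha/h


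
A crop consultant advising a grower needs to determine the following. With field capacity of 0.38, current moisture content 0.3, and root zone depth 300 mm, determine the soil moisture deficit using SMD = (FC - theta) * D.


SMD = (FC - theta) * D
    = (0.38 - 0.3) * 300
    = 0.080 * 300
    = 24 mm


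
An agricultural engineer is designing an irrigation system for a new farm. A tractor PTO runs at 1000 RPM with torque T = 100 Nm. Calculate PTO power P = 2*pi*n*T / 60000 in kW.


P = 2*pi*n*T / 60000
  = 2*pi * 1000 * 100 / 60000
  = 628318.53 / 60000
  = 10.47 kW


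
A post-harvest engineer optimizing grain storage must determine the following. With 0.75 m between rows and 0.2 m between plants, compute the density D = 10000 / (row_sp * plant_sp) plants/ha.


D = 10000 / (row_sp * plant_sp)
  = 10000 / (0.75 * 0.2)
  = 10000 / 0.1500
  = 66666.67 plants/ha


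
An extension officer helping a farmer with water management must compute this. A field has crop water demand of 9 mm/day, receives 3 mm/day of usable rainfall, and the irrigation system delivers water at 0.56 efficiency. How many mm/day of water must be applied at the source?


IWR = (ETc - Pe) / Ea
    = (9 - 3) / 0.56
    = 6 / 0.56
    = 10.71 mm/day


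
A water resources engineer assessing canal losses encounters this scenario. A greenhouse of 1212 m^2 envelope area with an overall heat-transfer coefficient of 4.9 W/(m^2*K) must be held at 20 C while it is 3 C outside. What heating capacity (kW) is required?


dT = 20 - (3) = 17 K
Q = U * A * dT
  = 4.9 * 1212 * 17
  = 100959.60 W = 100.96 kW


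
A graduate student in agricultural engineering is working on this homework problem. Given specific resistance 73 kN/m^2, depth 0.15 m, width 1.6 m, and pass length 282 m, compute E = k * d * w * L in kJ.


E = k * d * w * L
  = 73 * 0.15 * 1.6 * 282
  = 4940.64 kJ


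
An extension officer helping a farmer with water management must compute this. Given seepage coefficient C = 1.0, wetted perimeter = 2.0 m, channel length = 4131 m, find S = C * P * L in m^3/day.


S = C * P * L
  = 1.0 * 2.0 * 4131
  = 8262 m^3/day


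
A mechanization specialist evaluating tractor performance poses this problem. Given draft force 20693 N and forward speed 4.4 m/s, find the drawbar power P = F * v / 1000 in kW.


P = F * v / 1000
  = 20693 * 4.4 / 1000
  = 91049.20 / 1000
  = 91.05 kW


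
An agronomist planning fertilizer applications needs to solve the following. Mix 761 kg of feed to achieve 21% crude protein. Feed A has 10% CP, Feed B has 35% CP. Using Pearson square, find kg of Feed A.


parts_A = CP_b - target = 35 - 21 = 14
parts_B = target - CP_a = 21 - 10 = 11
total_parts = 14 + 11 = 25
Feed A = 761 * 14 / 25 = 426.16 kg
Feed B = 761 * 11 / 25 = 334.84 kg

426.16 kg


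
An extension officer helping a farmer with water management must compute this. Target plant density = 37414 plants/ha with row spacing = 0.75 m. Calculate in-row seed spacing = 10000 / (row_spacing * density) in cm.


spacing = 10000 / (row_sp * density)
        = 10000 / (0.75 * 37414)
        = 10000 / 28060.50
        = 0.35637 m = 35.64 cm


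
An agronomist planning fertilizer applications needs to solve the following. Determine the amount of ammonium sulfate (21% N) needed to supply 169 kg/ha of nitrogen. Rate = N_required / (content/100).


Rate = N_required / (N_content / 100)
     = 169 / (21 / 100)
     = 169 / 0.21
     = 804.76 kg/ha


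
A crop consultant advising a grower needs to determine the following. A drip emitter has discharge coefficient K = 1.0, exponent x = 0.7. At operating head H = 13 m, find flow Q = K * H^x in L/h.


Q = K * H^x
  = 1.0 * 13^0.7
  = 1.0 * 6.0223
  = 6.02 L/h


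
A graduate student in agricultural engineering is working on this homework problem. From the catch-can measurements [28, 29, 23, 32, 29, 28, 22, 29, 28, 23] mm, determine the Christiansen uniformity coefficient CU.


xbar = 271 / 10 = 27.100
sum|xi - xbar| = 26.600
CU = 100 * (1 - 26.600 / (10 * 27.100))
   = 100 * (1 - 0.0982)
   = 90.18%


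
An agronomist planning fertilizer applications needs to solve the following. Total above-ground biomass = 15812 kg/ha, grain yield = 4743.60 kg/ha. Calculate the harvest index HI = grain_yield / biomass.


HI = grain_yield / biomass
   = 4743.60 / 15812
   = 0.30


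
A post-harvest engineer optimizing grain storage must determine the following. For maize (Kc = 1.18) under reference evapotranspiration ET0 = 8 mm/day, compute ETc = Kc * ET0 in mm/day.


ETc = Kc * ET0
    = 1.18 * 8
    = 9.44 mm/day


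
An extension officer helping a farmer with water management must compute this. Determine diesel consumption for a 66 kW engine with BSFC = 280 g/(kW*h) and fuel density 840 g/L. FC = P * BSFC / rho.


FC = P * BSFC / rho_fuel
   = 66 * 280 / 840
   = 18480 / 840
   = 22 L/h


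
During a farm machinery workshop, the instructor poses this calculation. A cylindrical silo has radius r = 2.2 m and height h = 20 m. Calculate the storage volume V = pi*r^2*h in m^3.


V = pi * r^2 * h
  = pi * 2.2^2 * 20
  = pi * 4.84 * 20
  = 304.11 m^3


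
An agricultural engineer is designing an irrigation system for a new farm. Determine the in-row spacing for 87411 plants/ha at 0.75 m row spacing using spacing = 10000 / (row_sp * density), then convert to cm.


spacing = 10000 / (row_sp * density)
        = 10000 / (0.75 * 87411)
        = 10000 / 65558.25
        = 0.15254 m = 15.25 cm


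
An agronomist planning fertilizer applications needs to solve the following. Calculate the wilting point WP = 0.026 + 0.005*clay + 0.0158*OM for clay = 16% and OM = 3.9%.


WP = 0.026 + 0.005*16 + 0.0158*3.9
   = 0.026 + 0.0800 + 0.0616
   = 0.1676


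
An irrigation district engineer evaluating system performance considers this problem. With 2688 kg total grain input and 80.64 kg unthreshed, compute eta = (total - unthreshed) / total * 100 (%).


eta = (total - unthreshed) / total * 100
    = (2688 - 80.64) / 2688 * 100
    = 2607.36 / 2688 * 100
    = 97%


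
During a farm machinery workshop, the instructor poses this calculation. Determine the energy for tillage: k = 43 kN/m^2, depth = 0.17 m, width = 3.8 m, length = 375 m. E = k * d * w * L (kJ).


E = k * d * w * L
  = 43 * 0.17 * 3.8 * 375
  = 10416.75 kJ


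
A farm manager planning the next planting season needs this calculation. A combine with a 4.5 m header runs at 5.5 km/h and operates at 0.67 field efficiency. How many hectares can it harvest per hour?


C = w * v * eta_f / 10
  = 4.5 * 5.5 * 0.67 / 10
  = 16.58 / 10
  = 1.66 ha/h


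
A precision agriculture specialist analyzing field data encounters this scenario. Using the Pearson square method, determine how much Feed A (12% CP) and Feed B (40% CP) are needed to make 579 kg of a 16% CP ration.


parts_A = CP_b - target = 40 - 16 = 24
parts_B = target - CP_a = 16 - 12 = 4
total_parts = 24 + 4 = 28
Feed A = 579 * 24 / 28 = 496.29 kg
Feed B = 579 * 4 / 28 = 82.71 kg

496.29 kg


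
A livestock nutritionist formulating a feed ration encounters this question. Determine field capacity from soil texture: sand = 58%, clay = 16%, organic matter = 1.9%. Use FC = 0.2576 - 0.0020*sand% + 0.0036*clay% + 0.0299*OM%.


FC = 0.2576 - 0.0020*58 + 0.0036*16 + 0.0299*1.9
   = 0.2576 - 0.1160 + 0.0576 + 0.0568
   = 0.2560


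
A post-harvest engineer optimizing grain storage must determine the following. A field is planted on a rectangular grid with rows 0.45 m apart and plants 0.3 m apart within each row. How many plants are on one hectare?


D = 10000 / (row_sp * plant_sp)
  = 10000 / (0.45 * 0.3)
  = 10000 / 0.1350
  = 74074.07 plants/ha


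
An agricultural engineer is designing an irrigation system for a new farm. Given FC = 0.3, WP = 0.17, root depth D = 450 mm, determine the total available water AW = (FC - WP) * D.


AW = (FC - WP) * D
   = (0.3 - 0.17) * 450
   = 0.13 * 450
   = 58.50 mm


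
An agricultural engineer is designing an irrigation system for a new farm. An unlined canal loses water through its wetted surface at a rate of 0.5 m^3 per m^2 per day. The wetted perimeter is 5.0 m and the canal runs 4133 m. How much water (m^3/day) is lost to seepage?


S = C * P * L
  = 0.5 * 5.0 * 4133
  = 10332.50 m^3/day


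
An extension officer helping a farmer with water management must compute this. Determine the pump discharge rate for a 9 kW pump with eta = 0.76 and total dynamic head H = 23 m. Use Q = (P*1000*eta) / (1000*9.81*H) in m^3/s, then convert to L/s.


Q = (P * 1000 * eta) / (rho * g * H)
  = (9 * 1000 * 0.76) / (1000 * 9.81 * 23)
  = 6840 / 225630
  = 0.03032 m^3/s = 30.32 L/s


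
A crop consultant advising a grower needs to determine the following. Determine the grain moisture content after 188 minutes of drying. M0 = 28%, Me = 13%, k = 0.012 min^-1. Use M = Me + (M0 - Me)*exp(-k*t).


M = Me + (M0 - Me) * e^(-k*t)
  = 13 + (28 - 13) * e^(-0.012*188)
  = 13 + 15 * e^(-2.256)
  = 13 + 15 * 0.10477
  = 13 + 1.5715
  = 14.57%


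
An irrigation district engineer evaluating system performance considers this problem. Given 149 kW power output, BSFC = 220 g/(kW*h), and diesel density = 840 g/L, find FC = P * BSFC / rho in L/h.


FC = P * BSFC / rho_fuel
   = 149 * 220 / 840
   = 32780 / 840
   = 39.02 L/h


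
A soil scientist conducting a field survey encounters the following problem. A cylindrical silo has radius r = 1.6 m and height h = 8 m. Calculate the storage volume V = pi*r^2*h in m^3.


V = pi * r^2 * h
  = pi * 1.6^2 * 8
  = pi * 2.56 * 8
  = 64.34 m^3


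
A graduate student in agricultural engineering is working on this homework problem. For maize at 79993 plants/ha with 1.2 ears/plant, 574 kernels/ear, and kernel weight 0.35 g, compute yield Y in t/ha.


Y = density * ears * kernels * kw
  = 79993 * 1.2 * 574 * 0.35 g/ha
  = 19284712.44 g/ha
  = 19284.71 kg/ha = 19.28 t/ha


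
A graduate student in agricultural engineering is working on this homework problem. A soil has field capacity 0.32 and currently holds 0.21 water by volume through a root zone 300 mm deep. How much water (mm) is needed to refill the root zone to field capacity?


SMD = (FC - theta) * D
    = (0.32 - 0.21) * 300
    = 0.110 * 300
    = 33 mm


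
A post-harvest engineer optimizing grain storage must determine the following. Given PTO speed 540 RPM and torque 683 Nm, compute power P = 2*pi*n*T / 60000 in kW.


P = 2*pi*n*T / 60000
  = 2*pi * 540 * 683 / 60000
  = 2317364.40 / 60000
  = 38.62 kW


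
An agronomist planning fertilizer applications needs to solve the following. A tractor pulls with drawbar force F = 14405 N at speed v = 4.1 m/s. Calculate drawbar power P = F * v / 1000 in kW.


P = F * v / 1000
  = 14405 * 4.1 / 1000
  = 59060.50 / 1000
  = 59.06 kW


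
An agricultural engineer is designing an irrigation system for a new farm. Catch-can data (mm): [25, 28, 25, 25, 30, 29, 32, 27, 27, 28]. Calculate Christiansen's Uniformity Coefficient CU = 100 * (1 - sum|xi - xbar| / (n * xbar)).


xbar = 276 / 10 = 27.600
sum|xi - xbar| = 18
CU = 100 * (1 - 18 / (10 * 27.600))
   = 100 * (1 - 0.0652)
   = 93.48%


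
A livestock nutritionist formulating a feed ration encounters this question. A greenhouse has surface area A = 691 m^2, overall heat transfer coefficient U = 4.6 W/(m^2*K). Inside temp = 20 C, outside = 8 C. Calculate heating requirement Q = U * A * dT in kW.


dT = 20 - (8) = 12 K
Q = U * A * dT
  = 4.6 * 691 * 12
  = 38143.20 W = 38.14 kW


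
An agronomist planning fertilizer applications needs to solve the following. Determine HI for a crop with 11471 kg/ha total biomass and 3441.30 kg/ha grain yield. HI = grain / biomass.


HI = grain_yield / biomass
   = 3441.30 / 11471
   = 0.30


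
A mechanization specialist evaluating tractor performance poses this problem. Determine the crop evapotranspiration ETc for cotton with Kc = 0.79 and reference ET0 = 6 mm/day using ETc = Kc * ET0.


ETc = Kc * ET0
    = 0.79 * 6
    = 4.74 mm/day


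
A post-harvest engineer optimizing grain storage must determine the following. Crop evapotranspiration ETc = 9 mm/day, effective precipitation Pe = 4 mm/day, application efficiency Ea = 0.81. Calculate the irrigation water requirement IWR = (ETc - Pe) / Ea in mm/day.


IWR = (ETc - Pe) / Ea
    = (9 - 4) / 0.81
    = 5 / 0.81
    = 6.17 mm/day


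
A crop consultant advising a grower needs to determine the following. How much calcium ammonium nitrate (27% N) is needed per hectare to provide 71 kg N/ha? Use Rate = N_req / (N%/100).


Rate = N_required / (N_content / 100)
     = 71 / (27 / 100)
     = 71 / 0.27
     = 262.96 kg/ha


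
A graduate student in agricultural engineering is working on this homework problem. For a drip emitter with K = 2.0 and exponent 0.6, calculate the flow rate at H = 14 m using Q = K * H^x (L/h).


Q = K * H^x
  = 2.0 * 14^0.6
  = 2.0 * 4.8717
  = 9.74 L/h


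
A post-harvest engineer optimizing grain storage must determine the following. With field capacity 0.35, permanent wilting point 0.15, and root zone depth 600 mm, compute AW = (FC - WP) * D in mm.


AW = (FC - WP) * D
   = (0.35 - 0.15) * 600
   = 0.20 * 600
   = 120 mm


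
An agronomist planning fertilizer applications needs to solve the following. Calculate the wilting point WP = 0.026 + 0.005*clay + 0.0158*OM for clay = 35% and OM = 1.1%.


WP = 0.026 + 0.005*35 + 0.0158*1.1
   = 0.026 + 0.1750 + 0.0174
   = 0.2184


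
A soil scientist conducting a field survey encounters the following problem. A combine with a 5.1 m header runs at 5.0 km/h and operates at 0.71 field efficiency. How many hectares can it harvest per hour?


C = w * v * eta_f / 10
  = 5.1 * 5.0 * 0.71 / 10
  = 18.11 / 10
  = 1.81 ha/h


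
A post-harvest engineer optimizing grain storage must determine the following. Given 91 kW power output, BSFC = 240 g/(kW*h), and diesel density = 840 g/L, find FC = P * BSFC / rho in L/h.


FC = P * BSFC / rho_fuel
   = 91 * 240 / 840
   = 21840 / 840
   = 26 L/h


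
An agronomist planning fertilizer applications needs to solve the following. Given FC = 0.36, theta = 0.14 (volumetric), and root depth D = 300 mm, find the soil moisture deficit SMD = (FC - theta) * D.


SMD = (FC - theta) * D
    = (0.36 - 0.14) * 300
    = 0.220 * 300
    = 66 mm


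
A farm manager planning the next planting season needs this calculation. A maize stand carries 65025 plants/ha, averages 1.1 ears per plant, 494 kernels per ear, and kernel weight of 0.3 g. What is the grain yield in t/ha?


Y = density * ears * kernels * kw
  = 65025 * 1.1 * 494 * 0.3 g/ha
  = 10600375.50 g/ha
  = 10600.38 kg/ha = 10.60 t/ha


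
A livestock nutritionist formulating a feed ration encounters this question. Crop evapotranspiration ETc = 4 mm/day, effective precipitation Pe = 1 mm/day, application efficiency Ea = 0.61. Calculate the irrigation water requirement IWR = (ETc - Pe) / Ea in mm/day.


IWR = (ETc - Pe) / Ea
    = (4 - 1) / 0.61
    = 3 / 0.61
    = 4.92 mm/day


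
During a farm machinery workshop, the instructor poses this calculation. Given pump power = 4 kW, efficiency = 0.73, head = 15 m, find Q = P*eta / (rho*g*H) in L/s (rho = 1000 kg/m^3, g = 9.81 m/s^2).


Q = (P * 1000 * eta) / (rho * g * H)
  = (4 * 1000 * 0.73) / (1000 * 9.81 * 15)
  = 2920 / 147150
  = 0.01984 m^3/s = 19.84 L/s


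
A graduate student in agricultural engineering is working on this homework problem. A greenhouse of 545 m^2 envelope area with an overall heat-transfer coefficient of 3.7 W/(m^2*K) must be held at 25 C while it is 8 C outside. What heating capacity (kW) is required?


dT = 25 - (8) = 17 K
Q = U * A * dT
  = 3.7 * 545 * 17
  = 34280.50 W = 34.28 kW


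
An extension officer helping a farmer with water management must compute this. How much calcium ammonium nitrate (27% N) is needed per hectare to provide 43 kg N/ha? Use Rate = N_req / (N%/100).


Rate = N_required / (N_content / 100)
     = 43 / (27 / 100)
     = 43 / 0.27
     = 159.26 kg/ha


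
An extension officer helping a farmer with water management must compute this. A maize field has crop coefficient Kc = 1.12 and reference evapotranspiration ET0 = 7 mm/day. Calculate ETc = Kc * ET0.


ETc = Kc * ET0
    = 1.12 * 7
    = 7.84 mm/day


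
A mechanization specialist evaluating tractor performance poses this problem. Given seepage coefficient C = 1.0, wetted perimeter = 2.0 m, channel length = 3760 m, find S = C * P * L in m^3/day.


S = C * P * L
  = 1.0 * 2.0 * 3760
  = 7520 m^3/day


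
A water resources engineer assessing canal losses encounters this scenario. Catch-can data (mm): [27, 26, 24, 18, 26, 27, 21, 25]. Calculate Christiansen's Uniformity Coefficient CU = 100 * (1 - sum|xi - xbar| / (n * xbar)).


xbar = 194 / 8 = 24.250
sum|xi - xbar| = 19.500
CU = 100 * (1 - 19.500 / (8 * 24.250))
   = 100 * (1 - 0.1005)
   = 89.95%


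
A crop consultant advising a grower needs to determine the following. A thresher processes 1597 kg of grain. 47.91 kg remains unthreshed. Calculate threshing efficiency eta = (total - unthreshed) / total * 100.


eta = (total - unthreshed) / total * 100
    = (1597 - 47.91) / 1597 * 100
    = 1549.09 / 1597 * 100
    = 97%


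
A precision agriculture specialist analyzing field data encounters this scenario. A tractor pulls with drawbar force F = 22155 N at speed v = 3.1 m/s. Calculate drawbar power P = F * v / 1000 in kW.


P = F * v / 1000
  = 22155 * 3.1 / 1000
  = 68680.50 / 1000
  = 68.68 kW


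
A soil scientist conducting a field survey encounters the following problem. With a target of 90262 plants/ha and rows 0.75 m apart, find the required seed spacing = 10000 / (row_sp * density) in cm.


spacing = 10000 / (row_sp * density)
        = 10000 / (0.75 * 90262)
        = 10000 / 67696.50
        = 0.14772 m = 14.77 cm


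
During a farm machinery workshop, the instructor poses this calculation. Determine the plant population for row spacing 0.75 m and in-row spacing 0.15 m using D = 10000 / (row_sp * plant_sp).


D = 10000 / (row_sp * plant_sp)
  = 10000 / (0.75 * 0.15)
  = 10000 / 0.1125
  = 88888.89 plants/ha


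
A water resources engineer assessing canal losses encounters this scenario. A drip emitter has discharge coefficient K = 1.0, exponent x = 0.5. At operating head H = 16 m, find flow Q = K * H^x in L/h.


Q = K * H^x
  = 1.0 * 16^0.5
  = 1.0 * 4
  = 4 L/h


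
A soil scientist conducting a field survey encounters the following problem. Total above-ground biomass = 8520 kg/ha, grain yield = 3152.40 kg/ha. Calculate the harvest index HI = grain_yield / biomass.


HI = grain_yield / biomass
   = 3152.40 / 8520
   = 0.37


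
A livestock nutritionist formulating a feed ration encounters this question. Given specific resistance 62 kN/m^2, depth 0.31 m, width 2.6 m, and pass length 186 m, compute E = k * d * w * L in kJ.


E = k * d * w * L
  = 62 * 0.31 * 2.6 * 186
  = 9294.79 kJ


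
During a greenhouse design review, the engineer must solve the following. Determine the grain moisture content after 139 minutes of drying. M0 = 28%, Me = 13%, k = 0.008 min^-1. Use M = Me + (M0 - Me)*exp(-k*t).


M = Me + (M0 - Me) * e^(-k*t)
  = 13 + (28 - 13) * e^(-0.008*139)
  = 13 + 15 * e^(-1.112)
  = 13 + 15 * 0.32890
  = 13 + 4.9335
  = 17.93%


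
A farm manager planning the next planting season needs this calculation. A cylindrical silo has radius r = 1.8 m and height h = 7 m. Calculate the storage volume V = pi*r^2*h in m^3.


V = pi * r^2 * h
  = pi * 1.8^2 * 7
  = pi * 3.24 * 7
  = 71.25 m^3


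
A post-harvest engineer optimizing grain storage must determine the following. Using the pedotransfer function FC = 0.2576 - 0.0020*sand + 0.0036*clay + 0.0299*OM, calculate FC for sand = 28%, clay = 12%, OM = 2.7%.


FC = 0.2576 - 0.0020*28 + 0.0036*12 + 0.0299*2.7
   = 0.2576 - 0.0560 + 0.0432 + 0.0807
   = 0.3255


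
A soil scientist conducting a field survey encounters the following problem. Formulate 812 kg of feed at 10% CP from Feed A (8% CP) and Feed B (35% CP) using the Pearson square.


parts_A = CP_b - target = 35 - 10 = 25
parts_B = target - CP_a = 10 - 8 = 2
total_parts = 25 + 2 = 27
Feed A = 812 * 25 / 27 = 751.85 kg
Feed B = 812 * 2 / 27 = 60.15 kg

751.85 kg


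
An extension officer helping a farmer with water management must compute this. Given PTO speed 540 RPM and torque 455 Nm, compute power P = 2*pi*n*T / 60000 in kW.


P = 2*pi*n*T / 60000
  = 2*pi * 540 * 455 / 60000
  = 1543778.63 / 60000
  = 25.73 kW


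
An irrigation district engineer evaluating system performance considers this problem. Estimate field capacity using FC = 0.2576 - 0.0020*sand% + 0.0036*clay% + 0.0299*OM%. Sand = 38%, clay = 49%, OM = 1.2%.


FC = 0.2576 - 0.0020*38 + 0.0036*49 + 0.0299*1.2
   = 0.2576 - 0.0760 + 0.1764 + 0.0359
   = 0.3939


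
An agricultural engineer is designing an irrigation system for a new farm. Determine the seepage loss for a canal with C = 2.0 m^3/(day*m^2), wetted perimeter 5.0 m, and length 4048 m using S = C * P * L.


S = C * P * L
  = 2.0 * 5.0 * 4048
  = 40480 m^3/day


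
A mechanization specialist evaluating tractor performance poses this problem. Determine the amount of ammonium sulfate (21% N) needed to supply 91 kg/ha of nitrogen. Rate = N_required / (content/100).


Rate = N_required / (N_content / 100)
     = 91 / (21 / 100)
     = 91 / 0.21
     = 433.33 kg/ha


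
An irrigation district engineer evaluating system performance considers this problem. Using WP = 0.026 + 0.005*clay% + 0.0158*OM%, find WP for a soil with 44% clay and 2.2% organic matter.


WP = 0.026 + 0.005*44 + 0.0158*2.2
   = 0.026 + 0.2200 + 0.0348
   = 0.2808


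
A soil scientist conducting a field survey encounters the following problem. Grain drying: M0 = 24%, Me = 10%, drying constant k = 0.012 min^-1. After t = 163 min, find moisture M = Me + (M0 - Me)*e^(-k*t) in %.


M = Me + (M0 - Me) * e^(-k*t)
  = 10 + (24 - 10) * e^(-0.012*163)
  = 10 + 14 * e^(-1.956)
  = 10 + 14 * 0.14142
  = 10 + 1.9799
  = 11.98%


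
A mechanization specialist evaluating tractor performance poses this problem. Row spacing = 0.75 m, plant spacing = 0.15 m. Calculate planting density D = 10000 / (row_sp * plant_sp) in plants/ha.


D = 10000 / (row_sp * plant_sp)
  = 10000 / (0.75 * 0.15)
  = 10000 / 0.1125
  = 88888.89 plants/ha


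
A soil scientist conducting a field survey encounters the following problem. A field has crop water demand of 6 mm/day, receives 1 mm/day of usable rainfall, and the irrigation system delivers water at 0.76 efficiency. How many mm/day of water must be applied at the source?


IWR = (ETc - Pe) / Ea
    = (6 - 1) / 0.76
    = 5 / 0.76
    = 6.58 mm/day


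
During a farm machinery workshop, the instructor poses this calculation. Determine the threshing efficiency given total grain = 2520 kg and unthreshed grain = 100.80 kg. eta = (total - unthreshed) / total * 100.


eta = (total - unthreshed) / total * 100
    = (2520 - 100.80) / 2520 * 100
    = 2419.20 / 2520 * 100
    = 96%


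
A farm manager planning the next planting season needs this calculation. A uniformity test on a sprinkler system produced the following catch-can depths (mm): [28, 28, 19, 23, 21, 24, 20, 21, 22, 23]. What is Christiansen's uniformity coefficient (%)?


xbar = 229 / 10 = 22.900
sum|xi - xbar| = 23
CU = 100 * (1 - 23 / (10 * 22.900))
   = 100 * (1 - 0.1004)
   = 89.96%


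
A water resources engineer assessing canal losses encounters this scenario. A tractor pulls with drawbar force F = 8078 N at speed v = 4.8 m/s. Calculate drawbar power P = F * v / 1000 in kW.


P = F * v / 1000
  = 8078 * 4.8 / 1000
  = 38774.40 / 1000
  = 38.77 kW


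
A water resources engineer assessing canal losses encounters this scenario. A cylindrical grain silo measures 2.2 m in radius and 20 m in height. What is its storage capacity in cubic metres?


V = pi * r^2 * h
  = pi * 2.2^2 * 20
  = pi * 4.84 * 20
  = 304.11 m^3


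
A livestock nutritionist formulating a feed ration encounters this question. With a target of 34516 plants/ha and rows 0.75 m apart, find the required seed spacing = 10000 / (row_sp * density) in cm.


spacing = 10000 / (row_sp * density)
        = 10000 / (0.75 * 34516)
        = 10000 / 25887
        = 0.38629 m = 38.63 cm


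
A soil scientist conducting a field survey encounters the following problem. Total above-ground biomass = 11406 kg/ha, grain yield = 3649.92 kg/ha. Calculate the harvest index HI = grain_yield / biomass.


HI = grain_yield / biomass
   = 3649.92 / 11406
   = 0.32


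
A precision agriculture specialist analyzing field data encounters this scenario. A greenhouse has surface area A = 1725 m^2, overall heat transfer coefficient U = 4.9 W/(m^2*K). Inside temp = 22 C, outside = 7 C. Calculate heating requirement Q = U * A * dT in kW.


dT = 22 - (7) = 15 K
Q = U * A * dT
  = 4.9 * 1725 * 15
  = 126787.50 W = 126.79 kW


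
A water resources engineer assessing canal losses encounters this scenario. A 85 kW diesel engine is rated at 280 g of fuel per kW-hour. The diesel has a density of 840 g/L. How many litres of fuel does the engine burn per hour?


FC = P * BSFC / rho_fuel
   = 85 * 280 / 840
   = 23800 / 840
   = 28.33 L/h


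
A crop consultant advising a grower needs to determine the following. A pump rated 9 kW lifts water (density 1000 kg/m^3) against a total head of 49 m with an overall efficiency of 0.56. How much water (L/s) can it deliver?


Q = (P * 1000 * eta) / (rho * g * H)
  = (9 * 1000 * 0.56) / (1000 * 9.81 * 49)
  = 5040 / 480690
  = 0.01048 m^3/s = 10.48 L/s


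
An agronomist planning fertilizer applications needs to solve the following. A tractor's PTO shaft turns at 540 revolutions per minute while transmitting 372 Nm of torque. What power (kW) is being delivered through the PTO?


P = 2*pi*n*T / 60000
  = 2*pi * 540 * 372 / 60000
  = 1262166.26 / 60000
  = 21.04 kW


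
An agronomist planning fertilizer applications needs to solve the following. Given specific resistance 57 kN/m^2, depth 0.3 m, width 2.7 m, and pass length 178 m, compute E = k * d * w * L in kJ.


E = k * d * w * L
  = 57 * 0.3 * 2.7 * 178
  = 8218.26 kJ


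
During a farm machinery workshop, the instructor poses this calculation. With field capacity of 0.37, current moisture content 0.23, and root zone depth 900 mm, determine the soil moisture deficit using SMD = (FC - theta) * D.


SMD = (FC - theta) * D
    = (0.37 - 0.23) * 900
    = 0.140 * 900
    = 126 mm


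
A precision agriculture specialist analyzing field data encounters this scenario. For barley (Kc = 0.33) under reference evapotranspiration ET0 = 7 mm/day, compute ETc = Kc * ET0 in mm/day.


ETc = Kc * ET0
    = 0.33 * 7
    = 2.31 mm/day


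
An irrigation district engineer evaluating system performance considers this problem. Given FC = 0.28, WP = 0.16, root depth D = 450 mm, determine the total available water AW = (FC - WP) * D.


AW = (FC - WP) * D
   = (0.28 - 0.16) * 450
   = 0.12 * 450
   = 54 mm


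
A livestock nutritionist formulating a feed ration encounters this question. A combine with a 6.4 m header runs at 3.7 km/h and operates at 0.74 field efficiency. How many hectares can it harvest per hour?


C = w * v * eta_f / 10
  = 6.4 * 3.7 * 0.74 / 10
  = 17.52 / 10
  = 1.75 ha/h


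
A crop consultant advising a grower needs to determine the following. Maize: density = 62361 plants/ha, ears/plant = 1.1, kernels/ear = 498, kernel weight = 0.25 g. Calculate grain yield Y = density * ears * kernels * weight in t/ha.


Y = density * ears * kernels * kw
  = 62361 * 1.1 * 498 * 0.25 g/ha
  = 8540338.95 g/ha
  = 8540.34 kg/ha = 8.54 t/ha


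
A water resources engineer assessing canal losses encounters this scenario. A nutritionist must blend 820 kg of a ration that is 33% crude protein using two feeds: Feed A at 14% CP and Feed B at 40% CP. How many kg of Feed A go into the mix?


parts_A = CP_b - target = 40 - 33 = 7
parts_B = target - CP_a = 33 - 14 = 19
total_parts = 7 + 19 = 26
Feed A = 820 * 7 / 26 = 220.77 kg
Feed B = 820 * 19 / 26 = 599.23 kg

220.77 kg


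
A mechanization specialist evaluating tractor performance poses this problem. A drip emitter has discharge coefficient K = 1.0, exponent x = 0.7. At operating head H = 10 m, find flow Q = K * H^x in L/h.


Q = K * H^x
  = 1.0 * 10^0.7
  = 1.0 * 5.0119
  = 5.01 L/h


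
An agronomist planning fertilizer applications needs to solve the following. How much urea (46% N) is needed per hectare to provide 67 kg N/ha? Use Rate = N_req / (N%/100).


Rate = N_required / (N_content / 100)
     = 67 / (46 / 100)
     = 67 / 0.46
     = 145.65 kg/ha


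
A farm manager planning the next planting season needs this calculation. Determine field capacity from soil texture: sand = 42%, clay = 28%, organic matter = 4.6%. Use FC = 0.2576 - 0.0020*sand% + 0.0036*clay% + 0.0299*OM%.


FC = 0.2576 - 0.0020*42 + 0.0036*28 + 0.0299*4.6
   = 0.2576 - 0.0840 + 0.1008 + 0.1375
   = 0.4119


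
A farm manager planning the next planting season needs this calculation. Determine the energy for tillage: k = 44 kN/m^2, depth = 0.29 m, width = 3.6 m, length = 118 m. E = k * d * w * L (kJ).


E = k * d * w * L
  = 44 * 0.29 * 3.6 * 118
  = 5420.45 kJ


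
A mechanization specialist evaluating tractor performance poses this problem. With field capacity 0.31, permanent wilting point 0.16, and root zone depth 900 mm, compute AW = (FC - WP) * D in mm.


AW = (FC - WP) * D
   = (0.31 - 0.16) * 900
   = 0.15 * 900
   = 135 mm


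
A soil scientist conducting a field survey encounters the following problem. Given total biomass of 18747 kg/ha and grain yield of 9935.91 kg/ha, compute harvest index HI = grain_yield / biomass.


HI = grain_yield / biomass
   = 9935.91 / 18747
   = 0.53


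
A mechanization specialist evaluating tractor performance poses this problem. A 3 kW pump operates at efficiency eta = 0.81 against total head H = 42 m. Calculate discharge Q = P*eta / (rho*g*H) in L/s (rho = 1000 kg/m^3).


Q = (P * 1000 * eta) / (rho * g * H)
  = (3 * 1000 * 0.81) / (1000 * 9.81 * 42)
  = 2430 / 412020
  = 0.00590 m^3/s = 5.90 L/s


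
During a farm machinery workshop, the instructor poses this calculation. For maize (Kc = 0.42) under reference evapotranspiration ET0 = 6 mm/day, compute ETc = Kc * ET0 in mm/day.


ETc = Kc * ET0
    = 0.42 * 6
    = 2.52 mm/day


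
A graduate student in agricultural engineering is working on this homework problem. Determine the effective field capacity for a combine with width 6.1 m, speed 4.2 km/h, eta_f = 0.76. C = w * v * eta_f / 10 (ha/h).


C = w * v * eta_f / 10
  = 6.1 * 4.2 * 0.76 / 10
  = 19.47 / 10
  = 1.95 ha/h


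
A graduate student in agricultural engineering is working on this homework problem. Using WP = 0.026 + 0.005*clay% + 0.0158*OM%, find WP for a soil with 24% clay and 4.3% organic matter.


WP = 0.026 + 0.005*24 + 0.0158*4.3
   = 0.026 + 0.1200 + 0.0679
   = 0.2139


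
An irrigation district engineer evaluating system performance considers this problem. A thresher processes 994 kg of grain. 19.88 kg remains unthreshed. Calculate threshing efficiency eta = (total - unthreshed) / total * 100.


eta = (total - unthreshed) / total * 100
    = (994 - 19.88) / 994 * 100
    = 974.12 / 994 * 100
    = 98%


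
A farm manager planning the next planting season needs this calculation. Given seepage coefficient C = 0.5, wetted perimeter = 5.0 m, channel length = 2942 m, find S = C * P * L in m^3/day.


S = C * P * L
  = 0.5 * 5.0 * 2942
  = 7355 m^3/day


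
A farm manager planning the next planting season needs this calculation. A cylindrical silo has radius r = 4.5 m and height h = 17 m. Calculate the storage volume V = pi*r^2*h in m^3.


V = pi * r^2 * h
  = pi * 4.5^2 * 17
  = pi * 20.25 * 17
  = 1081.49 m^3


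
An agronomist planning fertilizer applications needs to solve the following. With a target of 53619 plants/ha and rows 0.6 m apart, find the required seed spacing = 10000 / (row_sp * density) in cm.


spacing = 10000 / (row_sp * density)
        = 10000 / (0.6 * 53619)
        = 10000 / 32171.40
        = 0.31084 m = 31.08 cm


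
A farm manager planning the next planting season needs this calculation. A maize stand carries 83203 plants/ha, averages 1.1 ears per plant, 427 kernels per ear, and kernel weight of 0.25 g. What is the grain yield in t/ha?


Y = density * ears * kernels * kw
  = 83203 * 1.1 * 427 * 0.25 g/ha
  = 9770112.28 g/ha
  = 9770.11 kg/ha = 9.77 t/ha


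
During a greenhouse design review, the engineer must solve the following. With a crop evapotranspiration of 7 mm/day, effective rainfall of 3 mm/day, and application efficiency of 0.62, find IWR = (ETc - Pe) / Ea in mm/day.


IWR = (ETc - Pe) / Ea
    = (7 - 3) / 0.62
    = 4 / 0.62
    = 6.45 mm/day


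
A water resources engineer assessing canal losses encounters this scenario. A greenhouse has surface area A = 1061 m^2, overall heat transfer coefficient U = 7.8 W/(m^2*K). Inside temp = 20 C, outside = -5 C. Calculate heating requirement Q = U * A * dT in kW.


dT = 20 - (-5) = 25 K
Q = U * A * dT
  = 7.8 * 1061 * 25
  = 206895 W = 206.90 kW


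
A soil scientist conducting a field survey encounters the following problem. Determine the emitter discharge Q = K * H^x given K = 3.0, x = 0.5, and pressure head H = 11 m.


Q = K * H^x
  = 3.0 * 11^0.5
  = 3.0 * 3.3166
  = 9.95 L/h


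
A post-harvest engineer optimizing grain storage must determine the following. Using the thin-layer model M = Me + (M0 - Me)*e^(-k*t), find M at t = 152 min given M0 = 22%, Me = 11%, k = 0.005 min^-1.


M = Me + (M0 - Me) * e^(-k*t)
  = 11 + (22 - 11) * e^(-0.005*152)
  = 11 + 11 * e^(-0.760)
  = 11 + 11 * 0.46767
  = 11 + 5.1443
  = 16.14%


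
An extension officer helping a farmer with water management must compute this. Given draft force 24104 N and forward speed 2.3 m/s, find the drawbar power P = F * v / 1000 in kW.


P = F * v / 1000
  = 24104 * 2.3 / 1000
  = 55439.20 / 1000
  = 55.44 kW


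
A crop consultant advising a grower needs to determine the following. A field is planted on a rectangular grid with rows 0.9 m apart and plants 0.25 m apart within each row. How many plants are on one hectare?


D = 10000 / (row_sp * plant_sp)
  = 10000 / (0.9 * 0.25)
  = 10000 / 0.2250
  = 44444.44 plants/ha


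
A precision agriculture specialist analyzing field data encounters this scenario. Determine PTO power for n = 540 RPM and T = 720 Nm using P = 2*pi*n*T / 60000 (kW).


P = 2*pi*n*T / 60000
  = 2*pi * 540 * 720 / 60000
  = 2442902.45 / 60000
  = 40.72 kW


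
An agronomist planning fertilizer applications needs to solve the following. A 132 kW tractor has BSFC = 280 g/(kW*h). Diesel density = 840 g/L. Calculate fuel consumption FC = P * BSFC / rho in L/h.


FC = P * BSFC / rho_fuel
   = 132 * 280 / 840
   = 36960 / 840
   = 44 L/h


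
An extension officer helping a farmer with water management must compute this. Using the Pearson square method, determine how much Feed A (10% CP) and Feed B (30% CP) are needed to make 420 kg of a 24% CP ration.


parts_A = CP_b - target = 30 - 24 = 6
parts_B = target - CP_a = 24 - 10 = 14
total_parts = 6 + 14 = 20
Feed A = 420 * 6 / 20 = 126 kg
Feed B = 420 * 14 / 20 = 294 kg

126 kg


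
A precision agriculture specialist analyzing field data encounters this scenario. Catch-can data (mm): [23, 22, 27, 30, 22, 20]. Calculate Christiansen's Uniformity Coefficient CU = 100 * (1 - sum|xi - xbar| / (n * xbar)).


xbar = 144 / 6 = 24
sum|xi - xbar| = 18
CU = 100 * (1 - 18 / (6 * 24))
   = 100 * (1 - 0.1250)
   = 87.50%


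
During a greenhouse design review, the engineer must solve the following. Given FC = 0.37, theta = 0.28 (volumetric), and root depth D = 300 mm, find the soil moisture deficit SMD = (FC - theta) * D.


SMD = (FC - theta) * D
    = (0.37 - 0.28) * 300
    = 0.090 * 300
    = 27 mm


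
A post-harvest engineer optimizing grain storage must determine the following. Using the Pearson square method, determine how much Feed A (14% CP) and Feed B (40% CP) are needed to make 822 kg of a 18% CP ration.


parts_A = CP_b - target = 40 - 18 = 22
parts_B = target - CP_a = 18 - 14 = 4
total_parts = 22 + 4 = 26
Feed A = 822 * 22 / 26 = 695.54 kg
Feed B = 822 * 4 / 26 = 126.46 kg

695.54 kg


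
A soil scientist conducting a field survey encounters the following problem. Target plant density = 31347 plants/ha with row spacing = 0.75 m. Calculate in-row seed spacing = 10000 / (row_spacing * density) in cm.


spacing = 10000 / (row_sp * density)
        = 10000 / (0.75 * 31347)
        = 10000 / 23510.25
        = 0.42535 m = 42.53 cm


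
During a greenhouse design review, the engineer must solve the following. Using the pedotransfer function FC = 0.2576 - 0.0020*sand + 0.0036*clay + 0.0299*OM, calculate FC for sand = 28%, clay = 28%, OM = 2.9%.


FC = 0.2576 - 0.0020*28 + 0.0036*28 + 0.0299*2.9
   = 0.2576 - 0.0560 + 0.1008 + 0.0867
   = 0.3891


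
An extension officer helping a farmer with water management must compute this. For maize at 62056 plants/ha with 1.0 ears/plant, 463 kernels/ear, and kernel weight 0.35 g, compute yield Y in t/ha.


Y = density * ears * kernels * kw
  = 62056 * 1.0 * 463 * 0.35 g/ha
  = 10056174.80 g/ha
  = 10056.17 kg/ha = 10.06 t/ha


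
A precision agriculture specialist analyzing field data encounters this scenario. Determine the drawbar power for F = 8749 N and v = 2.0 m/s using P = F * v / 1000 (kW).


P = F * v / 1000
  = 8749 * 2.0 / 1000
  = 17498 / 1000
  = 17.50 kW


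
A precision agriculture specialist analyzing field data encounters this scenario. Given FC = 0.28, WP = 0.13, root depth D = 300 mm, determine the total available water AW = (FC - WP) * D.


AW = (FC - WP) * D
   = (0.28 - 0.13) * 300
   = 0.15 * 300
   = 45 mm


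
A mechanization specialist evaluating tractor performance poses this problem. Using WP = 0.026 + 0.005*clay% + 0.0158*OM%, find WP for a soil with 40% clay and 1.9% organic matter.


WP = 0.026 + 0.005*40 + 0.0158*1.9
   = 0.026 + 0.2000 + 0.0300
   = 0.2560


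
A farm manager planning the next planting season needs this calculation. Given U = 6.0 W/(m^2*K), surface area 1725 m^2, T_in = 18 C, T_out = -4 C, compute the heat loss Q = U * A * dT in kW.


dT = 18 - (-4) = 22 K
Q = U * A * dT
  = 6.0 * 1725 * 22
  = 227700 W = 227.70 kW


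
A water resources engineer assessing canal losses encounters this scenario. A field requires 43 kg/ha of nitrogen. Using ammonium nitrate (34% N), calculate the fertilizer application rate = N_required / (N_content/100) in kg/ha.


Rate = N_required / (N_content / 100)
     = 43 / (34 / 100)
     = 43 / 0.34
     = 126.47 kg/ha


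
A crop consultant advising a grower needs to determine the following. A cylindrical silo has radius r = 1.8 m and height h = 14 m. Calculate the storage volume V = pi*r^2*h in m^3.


V = pi * r^2 * h
  = pi * 1.8^2 * 14
  = pi * 3.24 * 14
  = 142.50 m^3


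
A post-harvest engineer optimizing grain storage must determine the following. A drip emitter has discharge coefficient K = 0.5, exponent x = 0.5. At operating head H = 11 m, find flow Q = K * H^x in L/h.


Q = K * H^x
  = 0.5 * 11^0.5
  = 0.5 * 3.3166
  = 1.66 L/h


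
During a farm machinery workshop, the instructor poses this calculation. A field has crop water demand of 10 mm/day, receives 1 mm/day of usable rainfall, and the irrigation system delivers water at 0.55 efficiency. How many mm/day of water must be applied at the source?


IWR = (ETc - Pe) / Ea
    = (10 - 1) / 0.55
    = 9 / 0.55
    = 16.36 mm/day
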